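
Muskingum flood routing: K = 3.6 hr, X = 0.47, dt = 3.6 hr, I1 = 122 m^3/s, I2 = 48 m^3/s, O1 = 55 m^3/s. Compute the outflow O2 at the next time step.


Muskingum coefficients:
denom = 2*K*(1-X) + dt = 2*3.6*(1-0.47) + 3.6 = 7.416.
C0 = (dt - 2*K*X)/denom = (3.6 - 2*3.6*0.47)/7.416 = 0.0291.
C1 = (dt + 2*K*X)/denom = (3.6 + 2*3.6*0.47)/7.416 = 0.9417.
C2 = (2*K*(1-X) - dt)/denom = 0.0291.
O2 = C0*I2 + C1*I1 + C2*O1
   = 0.0291*48 + 0.9417*122 + 0.0291*55
   = 117.89 m^3/s.

117.89


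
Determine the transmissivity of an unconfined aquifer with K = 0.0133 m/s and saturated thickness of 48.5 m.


Transmissivity is defined as T = K * h.
T = 0.0133 * 48.5
  = 0.6451 m^2/s.

0.6451


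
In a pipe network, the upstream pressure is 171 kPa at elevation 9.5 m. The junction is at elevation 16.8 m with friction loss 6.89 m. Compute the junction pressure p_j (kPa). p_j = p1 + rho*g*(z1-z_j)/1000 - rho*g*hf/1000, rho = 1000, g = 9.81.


Junction pressure: p_j = p1 + rho*g*(z1 - z_j)/1000 - rho*g*hf/1000.
Elevation term = 1000*9.81*(9.5 - 16.8)/1000 = -71.613 kPa.
Friction term = 1000*9.81*6.89/1000 = 67.591 kPa.
p_j = 171 + -71.613 - 67.591 = 31.8 kPa.

31.8


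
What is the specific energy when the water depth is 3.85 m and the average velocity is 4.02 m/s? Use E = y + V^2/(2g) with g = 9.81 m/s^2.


Specific energy E = y + V^2/(2g).
Velocity head = V^2/(2g) = 4.02^2 / (2*9.81) = 16.1604 / 19.62 = 0.8237 m.
E = 3.85 + 0.8237 = 4.6737 m.

4.6737


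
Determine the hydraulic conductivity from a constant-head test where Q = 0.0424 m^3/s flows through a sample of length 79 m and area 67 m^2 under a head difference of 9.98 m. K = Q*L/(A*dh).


From K = Q*L / (A*dh):
Numerator: Q*L = 0.0424 * 79 = 3.3496.
Denominator: A*dh = 67 * 9.98 = 668.66.
K = 3.3496 / 668.66 = 0.005009 m/s.

0.005009


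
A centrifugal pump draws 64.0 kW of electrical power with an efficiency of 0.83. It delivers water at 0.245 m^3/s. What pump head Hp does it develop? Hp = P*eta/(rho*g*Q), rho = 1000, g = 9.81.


Pump head formula: Hp = P * eta / (rho * g * Q).
Numerator: P * eta = 64.0 * 1000 * 0.83 = 53120.0 W.
Denominator: rho * g * Q = 1000 * 9.81 * 0.245 = 2403.45.
Hp = 53120.0 / 2403.45 = 22.1 m.

22.1


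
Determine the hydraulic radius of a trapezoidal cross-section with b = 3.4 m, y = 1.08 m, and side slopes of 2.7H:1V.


For a trapezoidal section with side slope z:
A = (b + z*y)*y = (3.4 + 2.7*1.08)*1.08 = 6.821 m^2.
P = b + 2*y*sqrt(1 + z^2) = 3.4 + 2*1.08*sqrt(1 + 2.7^2) = 9.619 m.
R = A/P = 6.821 / 9.619 = 0.7091 m.

0.7091


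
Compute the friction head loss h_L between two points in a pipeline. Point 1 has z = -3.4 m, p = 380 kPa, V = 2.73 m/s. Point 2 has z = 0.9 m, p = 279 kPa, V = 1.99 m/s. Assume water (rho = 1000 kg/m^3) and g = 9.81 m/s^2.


Total head at each section: H = z + p/(rho*g) + V^2/(2g).
H1 = -3.4 + 380*1000/(1000*9.81) + 2.73^2/(2*9.81)
   = -3.4 + 38.736 + 0.3799
   = 35.716 m.
H2 = 0.9 + 279*1000/(1000*9.81) + 1.99^2/(2*9.81)
   = 0.9 + 28.44 + 0.2018
   = 29.542 m.
h_L = H1 - H2 = 35.716 - 29.542 = 6.174 m.

6.174


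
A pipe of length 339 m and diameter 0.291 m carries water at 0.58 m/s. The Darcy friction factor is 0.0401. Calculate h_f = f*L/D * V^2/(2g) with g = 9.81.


Darcy-Weisbach equation: h_f = f * (L/D) * V^2/(2g).
f * L/D = 0.0401 * 339/0.291 = 46.7144.
V^2/(2g) = 0.58^2 / (2*9.81) = 0.3364 / 19.62 = 0.0171 m.
h_f = 46.7144 * 0.0171 = 0.801 m.

0.801


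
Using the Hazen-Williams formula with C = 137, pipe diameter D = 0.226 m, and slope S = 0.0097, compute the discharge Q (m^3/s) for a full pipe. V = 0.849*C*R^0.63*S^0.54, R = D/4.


For a full circular pipe, R = D/4 = 0.226/4 = 0.0565 m.
V = 0.849 * 137 * 0.0565^0.63 * 0.0097^0.54
  = 0.849 * 137 * 0.163603 * 0.081819
  = 1.557 m/s.
Pipe area A = pi*D^2/4 = pi*0.226^2/4 = 0.0401 m^2.
Q = A * V = 0.0401 * 1.557 = 0.0625 m^3/s.

0.0625


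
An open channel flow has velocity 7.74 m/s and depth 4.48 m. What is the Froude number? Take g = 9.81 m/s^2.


The Froude number is defined as Fr = V / sqrt(g*y).
g*y = 9.81 * 4.48 = 43.9488.
sqrt(g*y) = sqrt(43.9488) = 6.6294.
Fr = 7.74 / 6.6294 = 1.1675.

1.1675


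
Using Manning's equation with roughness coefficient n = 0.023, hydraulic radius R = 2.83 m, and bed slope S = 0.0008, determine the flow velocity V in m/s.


Manning's equation gives V = (1/n) * R^(2/3) * S^(1/2).
First, compute R^(2/3) = 2.83^(2/3) = 2.0007.
Next, S^(1/2) = 0.0008^(1/2) = 0.028284.
Then 1/n = 1/0.023 = 43.48.
V = 43.48 * 2.0007 * 0.028284 = 2.4604 m/s.

2.4604


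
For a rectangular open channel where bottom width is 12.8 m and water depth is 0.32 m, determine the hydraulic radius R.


For a rectangular section:
Flow area A = b * y = 12.8 * 0.32 = 4.1 m^2.
Wetted perimeter P = b + 2y = 12.8 + 2*0.32 = 13.44 m.
Hydraulic radius R = A/P = 4.1 / 13.44 = 0.3048 m.

0.3048


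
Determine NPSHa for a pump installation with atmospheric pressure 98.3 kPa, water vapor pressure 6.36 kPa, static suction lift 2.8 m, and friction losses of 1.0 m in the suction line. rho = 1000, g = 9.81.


NPSHa = p_atm/(rho*g) - z_s - hf_s - p_vap/(rho*g).
p_atm/(rho*g) = 98.3*1000 / (1000*9.81) = 10.02 m.
p_vap/(rho*g) = 6.36*1000 / (1000*9.81) = 0.648 m.
NPSHa = 10.02 - 2.8 - 1.0 - 0.648
      = 5.57 m.

5.57


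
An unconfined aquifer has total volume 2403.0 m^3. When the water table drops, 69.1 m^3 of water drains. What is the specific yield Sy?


Specific yield Sy = Volume drained / Total volume.
Sy = 69.1 / 2403.0
   = 0.0288.

0.0288


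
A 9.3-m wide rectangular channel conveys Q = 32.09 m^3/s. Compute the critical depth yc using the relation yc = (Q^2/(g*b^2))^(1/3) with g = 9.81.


Using yc = (Q^2 / (g * b^2))^(1/3):
Q^2 = 32.09^2 = 1029.77.
g * b^2 = 9.81 * 9.3^2 = 9.81 * 86.49 = 848.47.
Q^2 / (g*b^2) = 1029.77 / 848.47 = 1.2137.
yc = 1.2137^(1/3) = 1.0667 m.

1.0667


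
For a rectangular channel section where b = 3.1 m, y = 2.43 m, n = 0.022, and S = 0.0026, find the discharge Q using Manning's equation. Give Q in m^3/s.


For a rectangular channel, the cross-sectional area A = b * y = 3.1 * 2.43 = 7.53 m^2.
The wetted perimeter P = b + 2y = 3.1 + 2*2.43 = 7.96 m.
Hydraulic radius R = A/P = 7.53/7.96 = 0.9464 m.
Velocity V = (1/n)*R^(2/3)*S^(1/2) = (1/0.022)*0.9464^(2/3)*0.0026^(1/2) = 2.2341 m/s.
Discharge Q = A * V = 7.53 * 2.2341 = 16.829 m^3/s.

16.829


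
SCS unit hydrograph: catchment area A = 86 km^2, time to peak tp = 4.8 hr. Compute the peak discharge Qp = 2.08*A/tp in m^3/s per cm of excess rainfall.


SCS formula: Qp = 2.08 * A / tp.
Qp = 2.08 * 86 / 4.8
   = 178.88 / 4.8
   = 37.27 m^3/s per cm.

37.27


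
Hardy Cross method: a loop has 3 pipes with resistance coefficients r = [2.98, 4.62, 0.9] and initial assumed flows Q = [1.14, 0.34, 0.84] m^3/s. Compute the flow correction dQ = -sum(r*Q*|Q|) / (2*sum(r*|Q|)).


Numerator terms (r*Q*|Q|): 2.98*1.14*|1.14| = 3.8728; 4.62*0.34*|0.34| = 0.5341; 0.9*0.84*|0.84| = 0.635.
Sum of numerator = 5.0419.
Denominator terms (r*|Q|): 2.98*|1.14| = 3.3972; 4.62*|0.34| = 1.5708; 0.9*|0.84| = 0.756.
2 * sum of denominator = 2 * 5.724 = 11.448.
dQ = -5.0419 / 11.448 = -0.4404 m^3/s.

-0.4404


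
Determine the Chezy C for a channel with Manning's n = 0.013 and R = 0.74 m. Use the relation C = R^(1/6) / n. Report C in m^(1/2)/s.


The Chezy coefficient relates to Manning's n through C = R^(1/6) / n.
R^(1/6) = 0.74^(1/6) = 0.951054.
C = 0.951054 / 0.013 = 73.16 m^(1/2)/s.

73.16


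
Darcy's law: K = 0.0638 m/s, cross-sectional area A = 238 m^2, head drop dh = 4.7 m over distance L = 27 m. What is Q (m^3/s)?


Darcy's law: Q = K * A * i, where i = dh/L.
Hydraulic gradient i = 4.7 / 27 = 0.174074.
Q = 0.0638 * 238 * 0.174074
  = 2.6432 m^3/s.

2.6432


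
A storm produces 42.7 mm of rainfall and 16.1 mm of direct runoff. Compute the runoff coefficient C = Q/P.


The runoff coefficient C = runoff depth / rainfall depth.
C = 16.1 / 42.7
  = 0.377.

0.377


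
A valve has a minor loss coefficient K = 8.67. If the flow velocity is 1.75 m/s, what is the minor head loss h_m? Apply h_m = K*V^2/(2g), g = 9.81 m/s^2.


Minor loss formula: h_m = K * V^2/(2g).
V^2 = 1.75^2 = 3.0625.
V^2/(2g) = 3.0625 / 19.62 = 0.1561 m.
h_m = 8.67 * 0.1561 = 1.3533 m.

1.3533


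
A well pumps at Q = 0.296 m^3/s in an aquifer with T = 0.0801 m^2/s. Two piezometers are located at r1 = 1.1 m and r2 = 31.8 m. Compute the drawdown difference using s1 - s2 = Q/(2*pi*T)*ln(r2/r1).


Thiem equation: s1 - s2 = Q/(2*pi*T) * ln(r2/r1).
ln(r2/r1) = ln(31.8/1.1) = 3.3642.
Q/(2*pi*T) = 0.296 / (2*pi*0.0801) = 0.296 / 0.5033 = 0.5881.
s1 - s2 = 0.5881 * 3.3642 = 1.9786 m.

1.9786


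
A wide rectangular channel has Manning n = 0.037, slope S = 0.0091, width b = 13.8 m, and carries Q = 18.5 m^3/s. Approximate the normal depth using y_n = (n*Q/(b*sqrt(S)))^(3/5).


We use the wide-channel approximation y_n = (n*Q/(b*sqrt(S)))^(3/5).
sqrt(S) = sqrt(0.0091) = 0.095394.
Numerator: n*Q = 0.037 * 18.5 = 0.6845.
Denominator: b*sqrt(S) = 13.8 * 0.095394 = 1.316437.
arg = 0.52.
y_n = 0.52^(3/5) = 0.6754 m.

0.6754


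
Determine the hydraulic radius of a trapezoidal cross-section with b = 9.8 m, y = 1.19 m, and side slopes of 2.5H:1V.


For a trapezoidal section with side slope z:
A = (b + z*y)*y = (9.8 + 2.5*1.19)*1.19 = 15.202 m^2.
P = b + 2*y*sqrt(1 + z^2) = 9.8 + 2*1.19*sqrt(1 + 2.5^2) = 16.208 m.
R = A/P = 15.202 / 16.208 = 0.9379 m.

0.9379


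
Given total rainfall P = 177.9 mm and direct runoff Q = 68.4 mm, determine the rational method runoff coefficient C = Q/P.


The runoff coefficient C = runoff depth / rainfall depth.
C = 68.4 / 177.9
  = 0.3845.

0.3845


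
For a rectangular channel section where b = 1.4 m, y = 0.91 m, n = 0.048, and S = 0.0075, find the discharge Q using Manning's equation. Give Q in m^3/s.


For a rectangular channel, the cross-sectional area A = b * y = 1.4 * 0.91 = 1.27 m^2.
The wetted perimeter P = b + 2y = 1.4 + 2*0.91 = 3.22 m.
Hydraulic radius R = A/P = 1.27/3.22 = 0.3957 m.
Velocity V = (1/n)*R^(2/3)*S^(1/2) = (1/0.048)*0.3957^(2/3)*0.0075^(1/2) = 0.9724 m/s.
Discharge Q = A * V = 1.27 * 0.9724 = 1.239 m^3/s.

1.239


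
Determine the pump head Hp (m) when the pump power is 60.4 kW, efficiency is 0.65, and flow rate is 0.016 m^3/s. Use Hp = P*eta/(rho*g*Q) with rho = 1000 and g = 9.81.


Pump head formula: Hp = P * eta / (rho * g * Q).
Numerator: P * eta = 60.4 * 1000 * 0.65 = 39260.0 W.
Denominator: rho * g * Q = 1000 * 9.81 * 0.016 = 156.96.
Hp = 39260.0 / 156.96 = 250.13 m.

250.13


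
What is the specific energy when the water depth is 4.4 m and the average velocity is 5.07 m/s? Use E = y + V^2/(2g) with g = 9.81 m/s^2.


Specific energy E = y + V^2/(2g).
Velocity head = V^2/(2g) = 5.07^2 / (2*9.81) = 25.7049 / 19.62 = 1.3101 m.
E = 4.4 + 1.3101 = 5.7101 m.

5.7101


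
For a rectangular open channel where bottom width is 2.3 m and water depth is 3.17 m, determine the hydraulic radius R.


For a rectangular section:
Flow area A = b * y = 2.3 * 3.17 = 7.29 m^2.
Wetted perimeter P = b + 2y = 2.3 + 2*3.17 = 8.64 m.
Hydraulic radius R = A/P = 7.29 / 8.64 = 0.8439 m.

0.8439


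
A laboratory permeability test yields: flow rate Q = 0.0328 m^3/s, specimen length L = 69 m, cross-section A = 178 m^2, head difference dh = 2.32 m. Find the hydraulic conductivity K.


From K = Q*L / (A*dh):
Numerator: Q*L = 0.0328 * 69 = 2.2632.
Denominator: A*dh = 178 * 2.32 = 412.96.
K = 2.2632 / 412.96 = 0.00548 m/s.

0.00548


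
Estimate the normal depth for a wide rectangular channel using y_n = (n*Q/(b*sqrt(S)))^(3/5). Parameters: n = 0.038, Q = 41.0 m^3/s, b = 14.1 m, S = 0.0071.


We use the wide-channel approximation y_n = (n*Q/(b*sqrt(S)))^(3/5).
sqrt(S) = sqrt(0.0071) = 0.084261.
Numerator: n*Q = 0.038 * 41.0 = 1.558.
Denominator: b*sqrt(S) = 14.1 * 0.084261 = 1.18808.
arg = 1.3114.
y_n = 1.3114^(3/5) = 1.1766 m.

1.1766


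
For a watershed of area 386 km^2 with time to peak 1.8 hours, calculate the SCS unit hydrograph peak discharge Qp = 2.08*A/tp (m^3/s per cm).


SCS formula: Qp = 2.08 * A / tp.
Qp = 2.08 * 386 / 1.8
   = 802.88 / 1.8
   = 446.04 m^3/s per cm.

446.04


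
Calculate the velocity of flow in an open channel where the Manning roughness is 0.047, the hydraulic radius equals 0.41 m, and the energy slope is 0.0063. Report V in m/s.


Manning's equation gives V = (1/n) * R^(2/3) * S^(1/2).
First, compute R^(2/3) = 0.41^(2/3) = 0.5519.
Next, S^(1/2) = 0.0063^(1/2) = 0.079373.
Then 1/n = 1/0.047 = 21.28.
V = 21.28 * 0.5519 * 0.079373 = 0.932 m/s.

0.932


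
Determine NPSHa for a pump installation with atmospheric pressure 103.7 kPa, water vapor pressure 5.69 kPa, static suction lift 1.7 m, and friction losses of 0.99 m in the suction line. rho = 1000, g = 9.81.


NPSHa = p_atm/(rho*g) - z_s - hf_s - p_vap/(rho*g).
p_atm/(rho*g) = 103.7*1000 / (1000*9.81) = 10.571 m.
p_vap/(rho*g) = 5.69*1000 / (1000*9.81) = 0.58 m.
NPSHa = 10.571 - 1.7 - 0.99 - 0.58
      = 7.3 m.

7.3


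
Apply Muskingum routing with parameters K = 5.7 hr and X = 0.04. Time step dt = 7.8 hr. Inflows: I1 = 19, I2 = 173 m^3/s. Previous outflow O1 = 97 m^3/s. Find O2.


Muskingum coefficients:
denom = 2*K*(1-X) + dt = 2*5.7*(1-0.04) + 7.8 = 18.744.
C0 = (dt - 2*K*X)/denom = (7.8 - 2*5.7*0.04)/18.744 = 0.3918.
C1 = (dt + 2*K*X)/denom = (7.8 + 2*5.7*0.04)/18.744 = 0.4405.
C2 = (2*K*(1-X) - dt)/denom = 0.1677.
O2 = C0*I2 + C1*I1 + C2*O1
   = 0.3918*173 + 0.4405*19 + 0.1677*97
   = 92.42 m^3/s.

92.42


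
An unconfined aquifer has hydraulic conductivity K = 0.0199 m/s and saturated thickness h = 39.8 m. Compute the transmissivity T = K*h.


Transmissivity is defined as T = K * h.
T = 0.0199 * 39.8
  = 0.792 m^2/s.

0.792


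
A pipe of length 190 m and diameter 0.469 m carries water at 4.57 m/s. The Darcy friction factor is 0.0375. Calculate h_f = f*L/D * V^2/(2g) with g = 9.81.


Darcy-Weisbach equation: h_f = f * (L/D) * V^2/(2g).
f * L/D = 0.0375 * 190/0.469 = 15.1919.
V^2/(2g) = 4.57^2 / (2*9.81) = 20.8849 / 19.62 = 1.0645 m.
h_f = 15.1919 * 1.0645 = 16.171 m.

16.171


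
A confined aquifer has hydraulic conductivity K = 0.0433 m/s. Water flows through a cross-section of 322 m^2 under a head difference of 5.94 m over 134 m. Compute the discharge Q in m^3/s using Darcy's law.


Darcy's law: Q = K * A * i, where i = dh/L.
Hydraulic gradient i = 5.94 / 134 = 0.044328.
Q = 0.0433 * 322 * 0.044328
  = 0.6181 m^3/s.

0.6181


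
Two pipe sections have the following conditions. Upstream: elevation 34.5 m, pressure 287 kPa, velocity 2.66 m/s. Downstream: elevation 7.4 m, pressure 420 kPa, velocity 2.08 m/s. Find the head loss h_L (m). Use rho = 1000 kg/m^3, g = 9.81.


Total head at each section: H = z + p/(rho*g) + V^2/(2g).
H1 = 34.5 + 287*1000/(1000*9.81) + 2.66^2/(2*9.81)
   = 34.5 + 29.256 + 0.3606
   = 64.116 m.
H2 = 7.4 + 420*1000/(1000*9.81) + 2.08^2/(2*9.81)
   = 7.4 + 42.813 + 0.2205
   = 50.434 m.
h_L = H1 - H2 = 64.116 - 50.434 = 13.683 m.

13.683


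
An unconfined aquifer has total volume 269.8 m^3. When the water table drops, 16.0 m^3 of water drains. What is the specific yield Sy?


Specific yield Sy = Volume drained / Total volume.
Sy = 16.0 / 269.8
   = 0.0593.

0.0593


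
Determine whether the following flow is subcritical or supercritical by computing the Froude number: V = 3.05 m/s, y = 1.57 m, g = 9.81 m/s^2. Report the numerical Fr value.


The Froude number is defined as Fr = V / sqrt(g*y).
g*y = 9.81 * 1.57 = 15.4017.
sqrt(g*y) = sqrt(15.4017) = 3.9245.
Fr = 3.05 / 3.9245 = 0.7772.
Since Fr < 1, the flow is subcritical.

0.7772


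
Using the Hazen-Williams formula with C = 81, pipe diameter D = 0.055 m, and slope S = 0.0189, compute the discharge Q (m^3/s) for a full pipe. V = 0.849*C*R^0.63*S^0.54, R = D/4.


For a full circular pipe, R = D/4 = 0.055/4 = 0.0138 m.
V = 0.849 * 81 * 0.0138^0.63 * 0.0189^0.54
  = 0.849 * 81 * 0.067163 * 0.117298
  = 0.5418 m/s.
Pipe area A = pi*D^2/4 = pi*0.055^2/4 = 0.0024 m^2.
Q = A * V = 0.0024 * 0.5418 = 0.0013 m^3/s.

0.0013


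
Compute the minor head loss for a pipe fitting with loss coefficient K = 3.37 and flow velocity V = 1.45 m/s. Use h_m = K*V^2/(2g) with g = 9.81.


Minor loss formula: h_m = K * V^2/(2g).
V^2 = 1.45^2 = 2.1025.
V^2/(2g) = 2.1025 / 19.62 = 0.1072 m.
h_m = 3.37 * 0.1072 = 0.3611 m.

0.3611


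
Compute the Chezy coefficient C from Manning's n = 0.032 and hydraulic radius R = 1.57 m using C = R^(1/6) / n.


The Chezy coefficient relates to Manning's n through C = R^(1/6) / n.
R^(1/6) = 1.57^(1/6) = 1.078077.
C = 1.078077 / 0.032 = 33.69 m^(1/2)/s.

33.69


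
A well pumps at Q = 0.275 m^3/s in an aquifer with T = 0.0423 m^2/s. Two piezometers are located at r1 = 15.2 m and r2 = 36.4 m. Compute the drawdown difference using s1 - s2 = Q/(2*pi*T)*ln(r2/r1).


Thiem equation: s1 - s2 = Q/(2*pi*T) * ln(r2/r1).
ln(r2/r1) = ln(36.4/15.2) = 0.8733.
Q/(2*pi*T) = 0.275 / (2*pi*0.0423) = 0.275 / 0.2658 = 1.0347.
s1 - s2 = 1.0347 * 0.8733 = 0.9036 m.

0.9036


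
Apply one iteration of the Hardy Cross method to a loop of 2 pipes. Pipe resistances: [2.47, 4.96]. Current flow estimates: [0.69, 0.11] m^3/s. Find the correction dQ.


Numerator terms (r*Q*|Q|): 2.47*0.69*|0.69| = 1.176; 4.96*0.11*|0.11| = 0.06.
Sum of numerator = 1.236.
Denominator terms (r*|Q|): 2.47*|0.69| = 1.7043; 4.96*|0.11| = 0.5456.
2 * sum of denominator = 2 * 2.2499 = 4.4998.
dQ = -1.236 / 4.4998 = -0.2747 m^3/s.

-0.2747


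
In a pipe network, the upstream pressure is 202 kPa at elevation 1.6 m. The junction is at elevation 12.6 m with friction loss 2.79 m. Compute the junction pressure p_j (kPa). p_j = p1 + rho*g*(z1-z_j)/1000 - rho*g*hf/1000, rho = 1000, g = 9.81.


Junction pressure: p_j = p1 + rho*g*(z1 - z_j)/1000 - rho*g*hf/1000.
Elevation term = 1000*9.81*(1.6 - 12.6)/1000 = -107.91 kPa.
Friction term = 1000*9.81*2.79/1000 = 27.37 kPa.
p_j = 202 + -107.91 - 27.37 = 66.72 kPa.

66.72


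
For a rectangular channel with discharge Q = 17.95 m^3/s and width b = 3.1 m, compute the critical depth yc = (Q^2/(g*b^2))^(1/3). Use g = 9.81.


Using yc = (Q^2 / (g * b^2))^(1/3):
Q^2 = 17.95^2 = 322.2.
g * b^2 = 9.81 * 3.1^2 = 9.81 * 9.61 = 94.27.
Q^2 / (g*b^2) = 322.2 / 94.27 = 3.4178.
yc = 3.4178^(1/3) = 1.5063 m.

1.5063


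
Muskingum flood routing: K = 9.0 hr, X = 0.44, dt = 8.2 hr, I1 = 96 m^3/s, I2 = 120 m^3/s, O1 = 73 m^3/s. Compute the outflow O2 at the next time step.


Muskingum coefficients:
denom = 2*K*(1-X) + dt = 2*9.0*(1-0.44) + 8.2 = 18.28.
C0 = (dt - 2*K*X)/denom = (8.2 - 2*9.0*0.44)/18.28 = 0.0153.
C1 = (dt + 2*K*X)/denom = (8.2 + 2*9.0*0.44)/18.28 = 0.8818.
C2 = (2*K*(1-X) - dt)/denom = 0.1028.
O2 = C0*I2 + C1*I1 + C2*O1
   = 0.0153*120 + 0.8818*96 + 0.1028*73
   = 94.0 m^3/s.

94.0


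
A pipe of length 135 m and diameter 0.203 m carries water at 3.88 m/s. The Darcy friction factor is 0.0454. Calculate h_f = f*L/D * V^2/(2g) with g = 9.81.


Darcy-Weisbach equation: h_f = f * (L/D) * V^2/(2g).
f * L/D = 0.0454 * 135/0.203 = 30.1921.
V^2/(2g) = 3.88^2 / (2*9.81) = 15.0544 / 19.62 = 0.7673 m.
h_f = 30.1921 * 0.7673 = 23.166 m.

23.166


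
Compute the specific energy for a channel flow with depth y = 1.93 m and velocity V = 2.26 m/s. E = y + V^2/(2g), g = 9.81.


Specific energy E = y + V^2/(2g).
Velocity head = V^2/(2g) = 2.26^2 / (2*9.81) = 5.1076 / 19.62 = 0.2603 m.
E = 1.93 + 0.2603 = 2.1903 m.

2.1903


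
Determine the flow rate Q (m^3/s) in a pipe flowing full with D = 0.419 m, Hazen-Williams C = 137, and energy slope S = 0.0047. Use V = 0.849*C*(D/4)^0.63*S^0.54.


For a full circular pipe, R = D/4 = 0.419/4 = 0.1047 m.
V = 0.849 * 137 * 0.1047^0.63 * 0.0047^0.54
  = 0.849 * 137 * 0.241378 * 0.055326
  = 1.5533 m/s.
Pipe area A = pi*D^2/4 = pi*0.419^2/4 = 0.1379 m^2.
Q = A * V = 0.1379 * 1.5533 = 0.2142 m^3/s.

0.2142


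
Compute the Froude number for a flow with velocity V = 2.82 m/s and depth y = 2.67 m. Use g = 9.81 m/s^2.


The Froude number is defined as Fr = V / sqrt(g*y).
g*y = 9.81 * 2.67 = 26.1927.
sqrt(g*y) = sqrt(26.1927) = 5.1179.
Fr = 2.82 / 5.1179 = 0.551.

0.551


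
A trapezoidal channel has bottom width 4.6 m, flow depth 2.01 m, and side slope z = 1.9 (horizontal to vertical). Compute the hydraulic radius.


For a trapezoidal section with side slope z:
A = (b + z*y)*y = (4.6 + 1.9*2.01)*2.01 = 16.922 m^2.
P = b + 2*y*sqrt(1 + z^2) = 4.6 + 2*2.01*sqrt(1 + 1.9^2) = 13.231 m.
R = A/P = 16.922 / 13.231 = 1.279 m.

1.279


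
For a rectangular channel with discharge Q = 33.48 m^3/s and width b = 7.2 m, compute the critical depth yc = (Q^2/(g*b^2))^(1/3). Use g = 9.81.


Using yc = (Q^2 / (g * b^2))^(1/3):
Q^2 = 33.48^2 = 1120.91.
g * b^2 = 9.81 * 7.2^2 = 9.81 * 51.84 = 508.55.
Q^2 / (g*b^2) = 1120.91 / 508.55 = 2.2041.
yc = 2.2041^(1/3) = 1.3014 m.

1.3014


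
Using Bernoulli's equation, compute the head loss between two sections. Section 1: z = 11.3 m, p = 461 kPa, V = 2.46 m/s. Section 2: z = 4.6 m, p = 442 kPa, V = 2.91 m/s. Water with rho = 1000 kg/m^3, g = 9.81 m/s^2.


Total head at each section: H = z + p/(rho*g) + V^2/(2g).
H1 = 11.3 + 461*1000/(1000*9.81) + 2.46^2/(2*9.81)
   = 11.3 + 46.993 + 0.3084
   = 58.601 m.
H2 = 4.6 + 442*1000/(1000*9.81) + 2.91^2/(2*9.81)
   = 4.6 + 45.056 + 0.4316
   = 50.088 m.
h_L = H1 - H2 = 58.601 - 50.088 = 8.514 m.

8.514


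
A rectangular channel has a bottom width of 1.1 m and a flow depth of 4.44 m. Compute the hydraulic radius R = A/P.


For a rectangular section:
Flow area A = b * y = 1.1 * 4.44 = 4.88 m^2.
Wetted perimeter P = b + 2y = 1.1 + 2*4.44 = 9.98 m.
Hydraulic radius R = A/P = 4.88 / 9.98 = 0.4894 m.

0.4894


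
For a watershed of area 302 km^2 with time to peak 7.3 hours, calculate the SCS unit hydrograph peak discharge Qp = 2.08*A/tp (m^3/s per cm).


SCS formula: Qp = 2.08 * A / tp.
Qp = 2.08 * 302 / 7.3
   = 628.16 / 7.3
   = 86.05 m^3/s per cm.

86.05


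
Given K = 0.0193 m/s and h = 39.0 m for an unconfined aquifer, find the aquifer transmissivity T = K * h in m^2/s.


Transmissivity is defined as T = K * h.
T = 0.0193 * 39.0
  = 0.7527 m^2/s.

0.7527


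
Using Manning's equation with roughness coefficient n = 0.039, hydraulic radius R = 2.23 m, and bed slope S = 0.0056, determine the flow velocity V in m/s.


Manning's equation gives V = (1/n) * R^(2/3) * S^(1/2).
First, compute R^(2/3) = 2.23^(2/3) = 1.7069.
Next, S^(1/2) = 0.0056^(1/2) = 0.074833.
Then 1/n = 1/0.039 = 25.64.
V = 25.64 * 1.7069 * 0.074833 = 3.2752 m/s.

3.2752


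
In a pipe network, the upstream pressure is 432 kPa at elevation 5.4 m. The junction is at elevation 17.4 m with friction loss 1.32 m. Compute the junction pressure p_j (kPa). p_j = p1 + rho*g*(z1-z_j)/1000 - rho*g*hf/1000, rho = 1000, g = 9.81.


Junction pressure: p_j = p1 + rho*g*(z1 - z_j)/1000 - rho*g*hf/1000.
Elevation term = 1000*9.81*(5.4 - 17.4)/1000 = -117.72 kPa.
Friction term = 1000*9.81*1.32/1000 = 12.949 kPa.
p_j = 432 + -117.72 - 12.949 = 301.33 kPa.

301.33


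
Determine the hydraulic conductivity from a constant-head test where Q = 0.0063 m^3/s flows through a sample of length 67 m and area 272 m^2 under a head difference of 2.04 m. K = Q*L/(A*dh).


From K = Q*L / (A*dh):
Numerator: Q*L = 0.0063 * 67 = 0.4221.
Denominator: A*dh = 272 * 2.04 = 554.88.
K = 0.4221 / 554.88 = 0.000761 m/s.

0.000761


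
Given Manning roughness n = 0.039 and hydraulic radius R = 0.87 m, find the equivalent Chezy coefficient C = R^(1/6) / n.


The Chezy coefficient relates to Manning's n through C = R^(1/6) / n.
R^(1/6) = 0.87^(1/6) = 0.977057.
C = 0.977057 / 0.039 = 25.05 m^(1/2)/s.

25.05


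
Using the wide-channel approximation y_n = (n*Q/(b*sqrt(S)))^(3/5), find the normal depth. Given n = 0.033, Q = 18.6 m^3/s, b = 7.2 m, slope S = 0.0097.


We use the wide-channel approximation y_n = (n*Q/(b*sqrt(S)))^(3/5).
sqrt(S) = sqrt(0.0097) = 0.098489.
Numerator: n*Q = 0.033 * 18.6 = 0.6138.
Denominator: b*sqrt(S) = 7.2 * 0.098489 = 0.709121.
arg = 0.8656.
y_n = 0.8656^(3/5) = 0.917 m.

0.917


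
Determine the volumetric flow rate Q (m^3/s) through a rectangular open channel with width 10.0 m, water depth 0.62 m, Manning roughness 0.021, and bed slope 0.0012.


For a rectangular channel, the cross-sectional area A = b * y = 10.0 * 0.62 = 6.2 m^2.
The wetted perimeter P = b + 2y = 10.0 + 2*0.62 = 11.24 m.
Hydraulic radius R = A/P = 6.2/11.24 = 0.5516 m.
Velocity V = (1/n)*R^(2/3)*S^(1/2) = (1/0.021)*0.5516^(2/3)*0.0012^(1/2) = 1.1095 m/s.
Discharge Q = A * V = 6.2 * 1.1095 = 6.879 m^3/s.

6.879


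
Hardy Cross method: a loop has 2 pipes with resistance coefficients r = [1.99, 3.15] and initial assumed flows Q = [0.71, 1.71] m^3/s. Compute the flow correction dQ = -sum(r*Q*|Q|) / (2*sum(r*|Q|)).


Numerator terms (r*Q*|Q|): 1.99*0.71*|0.71| = 1.0032; 3.15*1.71*|1.71| = 9.2109.
Sum of numerator = 10.2141.
Denominator terms (r*|Q|): 1.99*|0.71| = 1.4129; 3.15*|1.71| = 5.3865.
2 * sum of denominator = 2 * 6.7994 = 13.5988.
dQ = -10.2141 / 13.5988 = -0.7511 m^3/s.

-0.7511


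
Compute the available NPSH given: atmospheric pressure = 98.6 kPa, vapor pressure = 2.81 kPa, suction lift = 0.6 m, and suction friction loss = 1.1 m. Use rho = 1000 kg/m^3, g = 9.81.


NPSHa = p_atm/(rho*g) - z_s - hf_s - p_vap/(rho*g).
p_atm/(rho*g) = 98.6*1000 / (1000*9.81) = 10.051 m.
p_vap/(rho*g) = 2.81*1000 / (1000*9.81) = 0.286 m.
NPSHa = 10.051 - 0.6 - 1.1 - 0.286
      = 8.06 m.

8.06


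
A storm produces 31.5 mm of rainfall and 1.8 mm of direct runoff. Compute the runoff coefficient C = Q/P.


The runoff coefficient C = runoff depth / rainfall depth.
C = 1.8 / 31.5
  = 0.0571.

0.0571


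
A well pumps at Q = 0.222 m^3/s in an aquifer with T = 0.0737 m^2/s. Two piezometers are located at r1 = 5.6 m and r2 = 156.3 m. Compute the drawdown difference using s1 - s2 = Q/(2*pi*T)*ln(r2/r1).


Thiem equation: s1 - s2 = Q/(2*pi*T) * ln(r2/r1).
ln(r2/r1) = ln(156.3/5.6) = 3.329.
Q/(2*pi*T) = 0.222 / (2*pi*0.0737) = 0.222 / 0.4631 = 0.4794.
s1 - s2 = 0.4794 * 3.329 = 1.596 m.

1.596


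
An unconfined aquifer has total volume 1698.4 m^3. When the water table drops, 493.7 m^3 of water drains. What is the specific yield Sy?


Specific yield Sy = Volume drained / Total volume.
Sy = 493.7 / 1698.4
   = 0.2907.

0.2907


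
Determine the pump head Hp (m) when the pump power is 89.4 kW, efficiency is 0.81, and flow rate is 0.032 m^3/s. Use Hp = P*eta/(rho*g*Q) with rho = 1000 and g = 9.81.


Pump head formula: Hp = P * eta / (rho * g * Q).
Numerator: P * eta = 89.4 * 1000 * 0.81 = 72414.0 W.
Denominator: rho * g * Q = 1000 * 9.81 * 0.032 = 313.92.
Hp = 72414.0 / 313.92 = 230.68 m.

230.68


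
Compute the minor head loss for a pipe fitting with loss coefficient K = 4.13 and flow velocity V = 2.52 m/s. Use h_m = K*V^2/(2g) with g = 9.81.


Minor loss formula: h_m = K * V^2/(2g).
V^2 = 2.52^2 = 6.3504.
V^2/(2g) = 6.3504 / 19.62 = 0.3237 m.
h_m = 4.13 * 0.3237 = 1.3368 m.

1.3368


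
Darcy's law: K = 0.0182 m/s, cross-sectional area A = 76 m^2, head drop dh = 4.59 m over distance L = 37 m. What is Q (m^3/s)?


Darcy's law: Q = K * A * i, where i = dh/L.
Hydraulic gradient i = 4.59 / 37 = 0.124054.
Q = 0.0182 * 76 * 0.124054
  = 0.1716 m^3/s.

0.1716


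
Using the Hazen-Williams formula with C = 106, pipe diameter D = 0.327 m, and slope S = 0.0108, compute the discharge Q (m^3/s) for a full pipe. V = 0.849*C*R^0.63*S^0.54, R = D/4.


For a full circular pipe, R = D/4 = 0.327/4 = 0.0818 m.
V = 0.849 * 106 * 0.0818^0.63 * 0.0108^0.54
  = 0.849 * 106 * 0.206475 * 0.086706
  = 1.6111 m/s.
Pipe area A = pi*D^2/4 = pi*0.327^2/4 = 0.084 m^2.
Q = A * V = 0.084 * 1.6111 = 0.1353 m^3/s.

0.1353


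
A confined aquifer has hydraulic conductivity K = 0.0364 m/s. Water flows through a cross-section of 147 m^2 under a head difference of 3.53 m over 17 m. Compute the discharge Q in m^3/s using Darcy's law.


Darcy's law: Q = K * A * i, where i = dh/L.
Hydraulic gradient i = 3.53 / 17 = 0.207647.
Q = 0.0364 * 147 * 0.207647
  = 1.1111 m^3/s.

1.1111


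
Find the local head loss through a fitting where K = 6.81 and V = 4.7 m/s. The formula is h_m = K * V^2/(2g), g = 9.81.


Minor loss formula: h_m = K * V^2/(2g).
V^2 = 4.7^2 = 22.09.
V^2/(2g) = 22.09 / 19.62 = 1.1259 m.
h_m = 6.81 * 1.1259 = 7.6673 m.

7.6673


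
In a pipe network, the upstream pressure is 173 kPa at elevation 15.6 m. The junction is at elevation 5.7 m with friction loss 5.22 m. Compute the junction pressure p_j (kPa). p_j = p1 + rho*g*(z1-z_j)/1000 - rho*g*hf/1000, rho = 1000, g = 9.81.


Junction pressure: p_j = p1 + rho*g*(z1 - z_j)/1000 - rho*g*hf/1000.
Elevation term = 1000*9.81*(15.6 - 5.7)/1000 = 97.119 kPa.
Friction term = 1000*9.81*5.22/1000 = 51.208 kPa.
p_j = 173 + 97.119 - 51.208 = 218.91 kPa.

218.91


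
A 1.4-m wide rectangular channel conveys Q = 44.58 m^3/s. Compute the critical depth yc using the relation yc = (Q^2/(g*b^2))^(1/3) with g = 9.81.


Using yc = (Q^2 / (g * b^2))^(1/3):
Q^2 = 44.58^2 = 1987.38.
g * b^2 = 9.81 * 1.4^2 = 9.81 * 1.96 = 19.23.
Q^2 / (g*b^2) = 1987.38 / 19.23 = 103.3479.
yc = 103.3479^(1/3) = 4.693 m.

4.693


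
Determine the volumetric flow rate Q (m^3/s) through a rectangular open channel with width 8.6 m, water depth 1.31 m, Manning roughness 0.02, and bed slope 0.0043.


For a rectangular channel, the cross-sectional area A = b * y = 8.6 * 1.31 = 11.27 m^2.
The wetted perimeter P = b + 2y = 8.6 + 2*1.31 = 11.22 m.
Hydraulic radius R = A/P = 11.27/11.22 = 1.0041 m.
Velocity V = (1/n)*R^(2/3)*S^(1/2) = (1/0.02)*1.0041^(2/3)*0.0043^(1/2) = 3.2877 m/s.
Discharge Q = A * V = 11.27 * 3.2877 = 37.039 m^3/s.

37.039


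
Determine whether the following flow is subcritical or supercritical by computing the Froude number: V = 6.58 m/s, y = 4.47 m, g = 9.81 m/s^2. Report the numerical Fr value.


The Froude number is defined as Fr = V / sqrt(g*y).
g*y = 9.81 * 4.47 = 43.8507.
sqrt(g*y) = sqrt(43.8507) = 6.622.
Fr = 6.58 / 6.622 = 0.9937.
Since Fr < 1, the flow is subcritical.

0.9937


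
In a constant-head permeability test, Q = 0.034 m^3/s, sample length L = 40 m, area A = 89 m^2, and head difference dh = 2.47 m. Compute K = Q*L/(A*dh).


From K = Q*L / (A*dh):
Numerator: Q*L = 0.034 * 40 = 1.36.
Denominator: A*dh = 89 * 2.47 = 219.83.
K = 1.36 / 219.83 = 0.006187 m/s.

0.006187


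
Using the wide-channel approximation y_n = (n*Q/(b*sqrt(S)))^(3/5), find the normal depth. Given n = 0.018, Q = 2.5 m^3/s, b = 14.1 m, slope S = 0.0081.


We use the wide-channel approximation y_n = (n*Q/(b*sqrt(S)))^(3/5).
sqrt(S) = sqrt(0.0081) = 0.09.
Numerator: n*Q = 0.018 * 2.5 = 0.045.
Denominator: b*sqrt(S) = 14.1 * 0.09 = 1.269.
arg = 0.0355.
y_n = 0.0355^(3/5) = 0.1348 m.

0.1348


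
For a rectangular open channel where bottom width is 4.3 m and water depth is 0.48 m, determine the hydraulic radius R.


For a rectangular section:
Flow area A = b * y = 4.3 * 0.48 = 2.06 m^2.
Wetted perimeter P = b + 2y = 4.3 + 2*0.48 = 5.26 m.
Hydraulic radius R = A/P = 2.06 / 5.26 = 0.3924 m.

0.3924


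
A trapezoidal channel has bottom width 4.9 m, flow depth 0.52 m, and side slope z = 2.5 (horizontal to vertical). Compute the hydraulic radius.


For a trapezoidal section with side slope z:
A = (b + z*y)*y = (4.9 + 2.5*0.52)*0.52 = 3.224 m^2.
P = b + 2*y*sqrt(1 + z^2) = 4.9 + 2*0.52*sqrt(1 + 2.5^2) = 7.7 m.
R = A/P = 3.224 / 7.7 = 0.4187 m.

0.4187


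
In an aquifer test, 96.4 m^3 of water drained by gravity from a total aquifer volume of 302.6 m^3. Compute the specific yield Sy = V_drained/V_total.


Specific yield Sy = Volume drained / Total volume.
Sy = 96.4 / 302.6
   = 0.3186.

0.3186


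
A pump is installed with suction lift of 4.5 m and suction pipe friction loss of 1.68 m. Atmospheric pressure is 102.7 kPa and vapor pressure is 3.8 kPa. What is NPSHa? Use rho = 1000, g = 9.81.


NPSHa = p_atm/(rho*g) - z_s - hf_s - p_vap/(rho*g).
p_atm/(rho*g) = 102.7*1000 / (1000*9.81) = 10.469 m.
p_vap/(rho*g) = 3.8*1000 / (1000*9.81) = 0.387 m.
NPSHa = 10.469 - 4.5 - 1.68 - 0.387
      = 3.9 m.

3.9


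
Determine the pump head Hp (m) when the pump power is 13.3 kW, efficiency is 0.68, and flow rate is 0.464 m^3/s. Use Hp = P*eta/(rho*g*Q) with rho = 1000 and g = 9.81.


Pump head formula: Hp = P * eta / (rho * g * Q).
Numerator: P * eta = 13.3 * 1000 * 0.68 = 9044.0 W.
Denominator: rho * g * Q = 1000 * 9.81 * 0.464 = 4551.84.
Hp = 9044.0 / 4551.84 = 1.99 m.

1.99


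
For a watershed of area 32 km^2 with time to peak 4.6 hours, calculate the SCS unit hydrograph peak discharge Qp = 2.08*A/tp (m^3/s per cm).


SCS formula: Qp = 2.08 * A / tp.
Qp = 2.08 * 32 / 4.6
   = 66.56 / 4.6
   = 14.47 m^3/s per cm.

14.47


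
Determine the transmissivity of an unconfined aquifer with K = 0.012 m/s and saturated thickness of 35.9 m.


Transmissivity is defined as T = K * h.
T = 0.012 * 35.9
  = 0.4308 m^2/s.

0.4308


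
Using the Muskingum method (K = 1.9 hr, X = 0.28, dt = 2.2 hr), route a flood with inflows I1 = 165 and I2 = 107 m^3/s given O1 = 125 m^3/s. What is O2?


Muskingum coefficients:
denom = 2*K*(1-X) + dt = 2*1.9*(1-0.28) + 2.2 = 4.936.
C0 = (dt - 2*K*X)/denom = (2.2 - 2*1.9*0.28)/4.936 = 0.2301.
C1 = (dt + 2*K*X)/denom = (2.2 + 2*1.9*0.28)/4.936 = 0.6613.
C2 = (2*K*(1-X) - dt)/denom = 0.1086.
O2 = C0*I2 + C1*I1 + C2*O1
   = 0.2301*107 + 0.6613*165 + 0.1086*125
   = 147.31 m^3/s.

147.31


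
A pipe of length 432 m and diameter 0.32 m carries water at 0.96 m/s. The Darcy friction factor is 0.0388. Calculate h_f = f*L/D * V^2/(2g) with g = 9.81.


Darcy-Weisbach equation: h_f = f * (L/D) * V^2/(2g).
f * L/D = 0.0388 * 432/0.32 = 52.38.
V^2/(2g) = 0.96^2 / (2*9.81) = 0.9216 / 19.62 = 0.047 m.
h_f = 52.38 * 0.047 = 2.46 m.

2.46


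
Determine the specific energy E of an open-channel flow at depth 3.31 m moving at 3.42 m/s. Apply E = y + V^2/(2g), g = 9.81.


Specific energy E = y + V^2/(2g).
Velocity head = V^2/(2g) = 3.42^2 / (2*9.81) = 11.6964 / 19.62 = 0.5961 m.
E = 3.31 + 0.5961 = 3.9061 m.

3.9061


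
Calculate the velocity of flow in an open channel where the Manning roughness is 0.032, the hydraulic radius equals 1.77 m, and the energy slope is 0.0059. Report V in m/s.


Manning's equation gives V = (1/n) * R^(2/3) * S^(1/2).
First, compute R^(2/3) = 1.77^(2/3) = 1.4632.
Next, S^(1/2) = 0.0059^(1/2) = 0.076811.
Then 1/n = 1/0.032 = 31.25.
V = 31.25 * 1.4632 * 0.076811 = 3.5123 m/s.

3.5123


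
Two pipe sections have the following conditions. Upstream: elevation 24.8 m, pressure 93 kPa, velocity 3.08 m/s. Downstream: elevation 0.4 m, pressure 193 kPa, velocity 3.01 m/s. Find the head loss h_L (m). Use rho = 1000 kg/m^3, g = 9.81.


Total head at each section: H = z + p/(rho*g) + V^2/(2g).
H1 = 24.8 + 93*1000/(1000*9.81) + 3.08^2/(2*9.81)
   = 24.8 + 9.48 + 0.4835
   = 34.764 m.
H2 = 0.4 + 193*1000/(1000*9.81) + 3.01^2/(2*9.81)
   = 0.4 + 19.674 + 0.4618
   = 20.536 m.
h_L = H1 - H2 = 34.764 - 20.536 = 14.228 m.

14.228


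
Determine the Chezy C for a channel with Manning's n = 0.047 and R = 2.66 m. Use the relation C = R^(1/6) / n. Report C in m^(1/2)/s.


The Chezy coefficient relates to Manning's n through C = R^(1/6) / n.
R^(1/6) = 2.66^(1/6) = 1.177101.
C = 1.177101 / 0.047 = 25.04 m^(1/2)/s.

25.04


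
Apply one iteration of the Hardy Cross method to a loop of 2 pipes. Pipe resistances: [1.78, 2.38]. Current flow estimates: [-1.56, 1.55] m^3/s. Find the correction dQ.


Numerator terms (r*Q*|Q|): 1.78*-1.56*|-1.56| = -4.3318; 2.38*1.55*|1.55| = 5.718.
Sum of numerator = 1.3861.
Denominator terms (r*|Q|): 1.78*|-1.56| = 2.7768; 2.38*|1.55| = 3.689.
2 * sum of denominator = 2 * 6.4658 = 12.9316.
dQ = -1.3861 / 12.9316 = -0.1072 m^3/s.

-0.1072


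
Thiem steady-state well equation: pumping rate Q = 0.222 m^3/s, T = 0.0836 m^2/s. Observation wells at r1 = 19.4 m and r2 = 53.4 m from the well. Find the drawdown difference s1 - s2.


Thiem equation: s1 - s2 = Q/(2*pi*T) * ln(r2/r1).
ln(r2/r1) = ln(53.4/19.4) = 1.0125.
Q/(2*pi*T) = 0.222 / (2*pi*0.0836) = 0.222 / 0.5253 = 0.4226.
s1 - s2 = 0.4226 * 1.0125 = 0.4279 m.

0.4279


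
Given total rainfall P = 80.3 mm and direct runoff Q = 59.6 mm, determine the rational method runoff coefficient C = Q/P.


The runoff coefficient C = runoff depth / rainfall depth.
C = 59.6 / 80.3
  = 0.7422.

0.7422


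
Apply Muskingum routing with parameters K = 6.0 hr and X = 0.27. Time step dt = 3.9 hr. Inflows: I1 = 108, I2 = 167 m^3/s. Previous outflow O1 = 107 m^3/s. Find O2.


Muskingum coefficients:
denom = 2*K*(1-X) + dt = 2*6.0*(1-0.27) + 3.9 = 12.66.
C0 = (dt - 2*K*X)/denom = (3.9 - 2*6.0*0.27)/12.66 = 0.0521.
C1 = (dt + 2*K*X)/denom = (3.9 + 2*6.0*0.27)/12.66 = 0.564.
C2 = (2*K*(1-X) - dt)/denom = 0.3839.
O2 = C0*I2 + C1*I1 + C2*O1
   = 0.0521*167 + 0.564*108 + 0.3839*107
   = 110.69 m^3/s.

110.69


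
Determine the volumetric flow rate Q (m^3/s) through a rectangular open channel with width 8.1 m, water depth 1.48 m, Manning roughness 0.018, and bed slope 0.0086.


For a rectangular channel, the cross-sectional area A = b * y = 8.1 * 1.48 = 11.99 m^2.
The wetted perimeter P = b + 2y = 8.1 + 2*1.48 = 11.06 m.
Hydraulic radius R = A/P = 11.99/11.06 = 1.0839 m.
Velocity V = (1/n)*R^(2/3)*S^(1/2) = (1/0.018)*1.0839^(2/3)*0.0086^(1/2) = 5.4363 m/s.
Discharge Q = A * V = 11.99 * 5.4363 = 65.171 m^3/s.

65.171


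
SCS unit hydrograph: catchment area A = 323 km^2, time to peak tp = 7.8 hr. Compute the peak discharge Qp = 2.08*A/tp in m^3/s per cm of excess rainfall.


SCS formula: Qp = 2.08 * A / tp.
Qp = 2.08 * 323 / 7.8
   = 671.84 / 7.8
   = 86.13 m^3/s per cm.

86.13


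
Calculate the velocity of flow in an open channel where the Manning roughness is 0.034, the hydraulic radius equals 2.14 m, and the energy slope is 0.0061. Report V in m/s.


Manning's equation gives V = (1/n) * R^(2/3) * S^(1/2).
First, compute R^(2/3) = 2.14^(2/3) = 1.6606.
Next, S^(1/2) = 0.0061^(1/2) = 0.078102.
Then 1/n = 1/0.034 = 29.41.
V = 29.41 * 1.6606 * 0.078102 = 3.8147 m/s.

3.8147


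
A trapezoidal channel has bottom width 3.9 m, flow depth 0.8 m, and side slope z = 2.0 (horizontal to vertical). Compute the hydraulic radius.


For a trapezoidal section with side slope z:
A = (b + z*y)*y = (3.9 + 2.0*0.8)*0.8 = 4.4 m^2.
P = b + 2*y*sqrt(1 + z^2) = 3.9 + 2*0.8*sqrt(1 + 2.0^2) = 7.478 m.
R = A/P = 4.4 / 7.478 = 0.5884 m.

0.5884


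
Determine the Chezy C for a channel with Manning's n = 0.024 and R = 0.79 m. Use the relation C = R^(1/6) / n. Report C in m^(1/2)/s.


The Chezy coefficient relates to Manning's n through C = R^(1/6) / n.
R^(1/6) = 0.79^(1/6) = 0.961475.
C = 0.961475 / 0.024 = 40.06 m^(1/2)/s.

40.06


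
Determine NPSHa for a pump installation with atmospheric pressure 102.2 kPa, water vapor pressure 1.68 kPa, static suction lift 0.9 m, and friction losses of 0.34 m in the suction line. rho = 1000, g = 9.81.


NPSHa = p_atm/(rho*g) - z_s - hf_s - p_vap/(rho*g).
p_atm/(rho*g) = 102.2*1000 / (1000*9.81) = 10.418 m.
p_vap/(rho*g) = 1.68*1000 / (1000*9.81) = 0.171 m.
NPSHa = 10.418 - 0.9 - 0.34 - 0.171
      = 9.01 m.

9.01


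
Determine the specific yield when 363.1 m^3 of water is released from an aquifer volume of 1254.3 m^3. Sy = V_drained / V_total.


Specific yield Sy = Volume drained / Total volume.
Sy = 363.1 / 1254.3
   = 0.2895.

0.2895


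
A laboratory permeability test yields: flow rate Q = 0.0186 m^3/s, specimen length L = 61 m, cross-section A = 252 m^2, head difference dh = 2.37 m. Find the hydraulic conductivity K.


From K = Q*L / (A*dh):
Numerator: Q*L = 0.0186 * 61 = 1.1346.
Denominator: A*dh = 252 * 2.37 = 597.24.
K = 1.1346 / 597.24 = 0.0019 m/s.

0.0019


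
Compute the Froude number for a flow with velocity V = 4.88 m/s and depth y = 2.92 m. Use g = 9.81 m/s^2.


The Froude number is defined as Fr = V / sqrt(g*y).
g*y = 9.81 * 2.92 = 28.6452.
sqrt(g*y) = sqrt(28.6452) = 5.3521.
Fr = 4.88 / 5.3521 = 0.9118.

0.9118
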